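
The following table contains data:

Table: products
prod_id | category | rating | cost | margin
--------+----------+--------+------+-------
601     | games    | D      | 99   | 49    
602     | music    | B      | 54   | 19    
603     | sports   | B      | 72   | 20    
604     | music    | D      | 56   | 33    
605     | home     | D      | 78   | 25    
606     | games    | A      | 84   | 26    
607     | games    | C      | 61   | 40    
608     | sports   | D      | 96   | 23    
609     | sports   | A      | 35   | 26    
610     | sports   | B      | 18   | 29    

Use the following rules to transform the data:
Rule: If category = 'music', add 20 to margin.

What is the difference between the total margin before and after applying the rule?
40

Step 1: Original sum of margin = 290
Step 2: 2 records have category = 'music'
Step 3: Each affected record changes by 20
Step 4: Total change = 2 × 20 = 40
Step 5: New sum = 290 + 40 = 330
Step 6: Difference = |330 - 290| = 40
        (Sum increased by 40)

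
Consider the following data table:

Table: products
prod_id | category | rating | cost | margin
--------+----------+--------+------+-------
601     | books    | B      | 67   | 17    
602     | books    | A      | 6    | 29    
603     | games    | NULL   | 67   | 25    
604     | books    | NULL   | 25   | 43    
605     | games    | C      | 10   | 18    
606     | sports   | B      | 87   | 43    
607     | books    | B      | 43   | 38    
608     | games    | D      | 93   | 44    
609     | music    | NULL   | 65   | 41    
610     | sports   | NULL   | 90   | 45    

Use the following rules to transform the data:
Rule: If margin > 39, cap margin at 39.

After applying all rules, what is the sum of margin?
322

Step 1: 5 records have margin > 39
Step 2: These records originally summed to 216
Step 3: After capping: 5 × 39 = 195
Step 4: Unaffected records sum: 127
Step 5: Final sum = 195 + 127 = 322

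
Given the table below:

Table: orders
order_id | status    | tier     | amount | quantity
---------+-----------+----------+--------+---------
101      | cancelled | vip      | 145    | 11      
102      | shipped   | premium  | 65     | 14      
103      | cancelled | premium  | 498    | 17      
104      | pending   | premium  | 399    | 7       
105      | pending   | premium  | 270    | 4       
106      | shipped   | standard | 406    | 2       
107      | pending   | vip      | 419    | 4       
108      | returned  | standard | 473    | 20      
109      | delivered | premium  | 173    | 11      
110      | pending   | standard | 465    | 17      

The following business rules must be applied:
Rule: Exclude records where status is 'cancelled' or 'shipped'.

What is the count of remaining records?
6

Step 1: Count records to exclude
  - 2 (cancelled) + 2 (shipped) = 4 records
Step 2: Total records: 10
Step 3: Remaining = 10 - 4 = 6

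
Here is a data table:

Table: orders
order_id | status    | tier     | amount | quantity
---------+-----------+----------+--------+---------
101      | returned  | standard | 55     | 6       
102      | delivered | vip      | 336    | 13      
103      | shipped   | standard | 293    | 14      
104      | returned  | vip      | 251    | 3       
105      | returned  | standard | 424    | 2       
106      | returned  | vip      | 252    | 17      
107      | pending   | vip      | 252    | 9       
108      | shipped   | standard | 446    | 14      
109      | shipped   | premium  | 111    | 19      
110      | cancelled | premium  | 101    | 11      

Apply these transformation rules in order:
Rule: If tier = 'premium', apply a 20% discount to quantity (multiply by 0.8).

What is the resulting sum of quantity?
102.0

Step 1: Records with tier = 'premium' have total quantity = 30
Step 2: Apply multiplier: 30 × 0.8 = 24.0
Step 3: Other records total: 78
Step 4: Final sum = 24.0 + 78 = 102.0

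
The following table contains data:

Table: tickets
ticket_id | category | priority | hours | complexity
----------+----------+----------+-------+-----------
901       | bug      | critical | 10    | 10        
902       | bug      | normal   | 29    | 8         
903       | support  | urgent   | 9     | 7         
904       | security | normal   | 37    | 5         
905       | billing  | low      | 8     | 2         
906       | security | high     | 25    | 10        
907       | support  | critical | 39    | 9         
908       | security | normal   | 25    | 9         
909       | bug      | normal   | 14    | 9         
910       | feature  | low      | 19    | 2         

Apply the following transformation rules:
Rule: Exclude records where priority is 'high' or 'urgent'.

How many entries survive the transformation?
8

Step 1: Count records to exclude
  - 1 (high) + 1 (urgent) = 2 records
Step 2: Total records: 10
Step 3: Remaining = 10 - 2 = 8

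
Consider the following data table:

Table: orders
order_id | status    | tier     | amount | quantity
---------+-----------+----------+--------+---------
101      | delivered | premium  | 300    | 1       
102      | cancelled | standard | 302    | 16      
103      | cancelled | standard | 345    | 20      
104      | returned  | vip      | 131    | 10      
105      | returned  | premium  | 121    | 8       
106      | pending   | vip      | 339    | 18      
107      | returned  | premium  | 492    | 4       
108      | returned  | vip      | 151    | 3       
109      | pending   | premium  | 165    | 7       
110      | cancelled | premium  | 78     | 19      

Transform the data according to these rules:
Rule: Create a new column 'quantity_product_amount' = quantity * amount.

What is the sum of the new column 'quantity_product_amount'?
25470

Step 1: For each record, compute quantity * amount
Example calculations:
  1 * 300 = 300
  16 * 302 = 4832
  20 * 345 = 6900
  ...
Step 2: Sum all derived values
Step 3: Total = 25470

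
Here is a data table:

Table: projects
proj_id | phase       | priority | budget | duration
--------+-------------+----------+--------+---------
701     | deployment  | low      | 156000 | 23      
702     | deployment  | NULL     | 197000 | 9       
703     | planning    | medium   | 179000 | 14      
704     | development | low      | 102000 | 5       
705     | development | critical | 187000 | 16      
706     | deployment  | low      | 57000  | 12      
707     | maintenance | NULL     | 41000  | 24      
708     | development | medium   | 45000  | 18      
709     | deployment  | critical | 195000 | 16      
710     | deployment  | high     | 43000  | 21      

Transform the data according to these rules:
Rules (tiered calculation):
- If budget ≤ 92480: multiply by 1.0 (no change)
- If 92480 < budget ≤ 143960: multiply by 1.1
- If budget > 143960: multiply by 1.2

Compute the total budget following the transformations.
1395000.0

Step 1: Tier 1 (budget ≤ 92480): 4 records, sum = 186000 × 1.0 = 186000.0
Step 2: Tier 2 (92480 < budget ≤ 143960): 1 records, sum = 102000 × 1.1 = 112200.0
Step 3: Tier 3 (budget > 143960): 5 records, sum = 914000 × 1.2 = 1096800.0
Step 4: Final sum = 186000.0 + 112200.0 + 1096800.0 = 1395000.0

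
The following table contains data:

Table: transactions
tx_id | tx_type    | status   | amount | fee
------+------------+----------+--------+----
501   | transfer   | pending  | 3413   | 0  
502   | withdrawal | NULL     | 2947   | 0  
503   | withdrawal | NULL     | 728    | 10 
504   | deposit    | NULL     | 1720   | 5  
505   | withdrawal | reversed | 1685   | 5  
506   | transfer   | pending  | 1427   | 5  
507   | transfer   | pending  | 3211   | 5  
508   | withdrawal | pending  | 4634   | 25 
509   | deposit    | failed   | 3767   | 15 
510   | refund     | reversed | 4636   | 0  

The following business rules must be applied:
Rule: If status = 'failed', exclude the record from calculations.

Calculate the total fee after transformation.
55

Step 1: Identify records where status = 'failed'
Step 2: The excluded records sum to 15
Step 3: Original total fee = 70
Step 4: Remaining total = 70 - 15 = 55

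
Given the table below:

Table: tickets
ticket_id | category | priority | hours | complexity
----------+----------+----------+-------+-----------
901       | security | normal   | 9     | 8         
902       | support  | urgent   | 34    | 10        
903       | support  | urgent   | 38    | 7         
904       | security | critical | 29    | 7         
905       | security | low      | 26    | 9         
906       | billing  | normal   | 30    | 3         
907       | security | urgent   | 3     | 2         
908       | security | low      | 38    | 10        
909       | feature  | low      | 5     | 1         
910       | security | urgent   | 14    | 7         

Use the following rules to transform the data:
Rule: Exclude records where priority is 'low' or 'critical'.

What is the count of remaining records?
6

Step 1: Count records to exclude
  - 3 (low) + 1 (critical) = 4 records
Step 2: Total records: 10
Step 3: Remaining = 10 - 4 = 6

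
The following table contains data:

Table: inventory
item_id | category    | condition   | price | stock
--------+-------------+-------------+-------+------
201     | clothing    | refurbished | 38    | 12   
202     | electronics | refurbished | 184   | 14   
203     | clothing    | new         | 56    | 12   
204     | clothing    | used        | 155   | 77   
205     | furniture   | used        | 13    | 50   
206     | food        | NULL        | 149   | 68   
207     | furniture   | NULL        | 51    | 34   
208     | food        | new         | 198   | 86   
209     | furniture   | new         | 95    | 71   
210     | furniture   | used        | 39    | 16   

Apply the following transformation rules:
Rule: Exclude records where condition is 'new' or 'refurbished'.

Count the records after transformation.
5

Step 1: Count records to exclude
  - 3 (new) + 2 (refurbished) = 5 records
Step 2: Total records: 10
Step 3: Remaining = 10 - 5 = 5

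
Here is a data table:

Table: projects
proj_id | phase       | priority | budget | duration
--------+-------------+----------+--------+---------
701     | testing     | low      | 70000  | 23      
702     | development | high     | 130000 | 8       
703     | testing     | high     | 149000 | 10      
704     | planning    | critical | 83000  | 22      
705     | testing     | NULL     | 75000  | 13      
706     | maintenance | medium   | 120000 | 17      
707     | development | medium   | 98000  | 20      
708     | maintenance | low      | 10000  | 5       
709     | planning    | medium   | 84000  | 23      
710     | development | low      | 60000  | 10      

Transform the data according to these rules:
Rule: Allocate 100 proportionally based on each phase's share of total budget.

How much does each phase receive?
development: 32.76, maintenance: 14.79, planning: 19.0, testing: 33.45

Step 1: Calculate total budget = 879000
Step 2: Calculate each phase's proportion:
  development: 288000/879000 = 32.76% → 32.76
  maintenance: 130000/879000 = 14.79% → 14.79
  planning: 167000/879000 = 19.00% → 19.0
  testing: 294000/879000 = 33.45% → 33.45
Step 3: Verify: sum of allocations ≈ 100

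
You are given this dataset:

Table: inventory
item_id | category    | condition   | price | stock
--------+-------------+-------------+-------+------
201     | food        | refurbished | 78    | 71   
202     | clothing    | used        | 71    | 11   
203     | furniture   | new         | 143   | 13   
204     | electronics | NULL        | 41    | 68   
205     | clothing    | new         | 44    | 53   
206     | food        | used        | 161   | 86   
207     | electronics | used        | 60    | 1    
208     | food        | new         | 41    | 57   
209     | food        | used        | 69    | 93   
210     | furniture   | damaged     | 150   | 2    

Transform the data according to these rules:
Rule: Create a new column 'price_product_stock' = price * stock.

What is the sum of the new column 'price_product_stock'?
36258

Step 1: For each record, compute price * stock
Example calculations:
  78 * 71 = 5538
  71 * 11 = 781
  143 * 13 = 1859
  ...
Step 2: Sum all derived values
Step 3: Total = 36258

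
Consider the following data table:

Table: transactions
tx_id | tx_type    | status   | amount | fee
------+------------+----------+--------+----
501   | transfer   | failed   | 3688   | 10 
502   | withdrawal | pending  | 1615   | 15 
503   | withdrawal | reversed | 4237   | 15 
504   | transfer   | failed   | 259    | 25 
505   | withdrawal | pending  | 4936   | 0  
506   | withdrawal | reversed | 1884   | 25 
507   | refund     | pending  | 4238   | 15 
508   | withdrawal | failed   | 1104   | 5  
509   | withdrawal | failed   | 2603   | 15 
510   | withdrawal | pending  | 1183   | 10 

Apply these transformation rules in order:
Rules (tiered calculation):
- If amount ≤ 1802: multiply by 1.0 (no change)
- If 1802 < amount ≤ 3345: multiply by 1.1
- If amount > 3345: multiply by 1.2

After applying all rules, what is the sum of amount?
29615.5

Step 1: Tier 1 (amount ≤ 1802): 4 records, sum = 4161 × 1.0 = 4161.0
Step 2: Tier 2 (1802 < amount ≤ 3345): 2 records, sum = 4487 × 1.1 = 4935.7
Step 3: Tier 3 (amount > 3345): 4 records, sum = 17099 × 1.2 = 20518.8
Step 4: Final sum = 4161.0 + 4935.7 + 20518.8 = 29615.5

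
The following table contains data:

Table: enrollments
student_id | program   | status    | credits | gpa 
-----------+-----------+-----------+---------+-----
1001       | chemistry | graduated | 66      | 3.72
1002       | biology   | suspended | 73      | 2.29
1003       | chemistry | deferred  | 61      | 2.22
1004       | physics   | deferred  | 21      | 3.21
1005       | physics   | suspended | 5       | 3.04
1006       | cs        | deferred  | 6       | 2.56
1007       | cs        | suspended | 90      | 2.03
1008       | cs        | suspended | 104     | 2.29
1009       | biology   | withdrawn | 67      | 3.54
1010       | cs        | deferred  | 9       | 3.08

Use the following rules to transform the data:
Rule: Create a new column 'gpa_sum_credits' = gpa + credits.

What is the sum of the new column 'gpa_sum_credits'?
529.98

Step 1: For each record, compute gpa + credits
Example calculations:
  3.72 + 66 = 69.72
  2.29 + 73 = 75.29
  2.22 + 61 = 63.22
  ...
Step 2: Sum all derived values
Step 3: Total = 529.98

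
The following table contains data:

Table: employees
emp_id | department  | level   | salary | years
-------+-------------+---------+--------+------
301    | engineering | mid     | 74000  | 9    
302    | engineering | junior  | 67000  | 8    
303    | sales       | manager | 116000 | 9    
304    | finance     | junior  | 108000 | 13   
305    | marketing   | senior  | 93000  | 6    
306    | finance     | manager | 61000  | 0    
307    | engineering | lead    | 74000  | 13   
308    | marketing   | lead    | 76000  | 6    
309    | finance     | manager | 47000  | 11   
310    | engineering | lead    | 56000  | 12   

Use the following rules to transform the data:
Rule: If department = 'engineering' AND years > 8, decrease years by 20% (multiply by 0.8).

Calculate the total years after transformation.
80.2

Step 1: Find records where department = 'engineering' AND years > 8
Step 2: 3 records match, summing to 34
Step 3: After multiplier: 34 × 0.8 = 27.2
Step 4: Unaffected records sum: 53
Step 5: Final sum = 27.2 + 53 = 80.2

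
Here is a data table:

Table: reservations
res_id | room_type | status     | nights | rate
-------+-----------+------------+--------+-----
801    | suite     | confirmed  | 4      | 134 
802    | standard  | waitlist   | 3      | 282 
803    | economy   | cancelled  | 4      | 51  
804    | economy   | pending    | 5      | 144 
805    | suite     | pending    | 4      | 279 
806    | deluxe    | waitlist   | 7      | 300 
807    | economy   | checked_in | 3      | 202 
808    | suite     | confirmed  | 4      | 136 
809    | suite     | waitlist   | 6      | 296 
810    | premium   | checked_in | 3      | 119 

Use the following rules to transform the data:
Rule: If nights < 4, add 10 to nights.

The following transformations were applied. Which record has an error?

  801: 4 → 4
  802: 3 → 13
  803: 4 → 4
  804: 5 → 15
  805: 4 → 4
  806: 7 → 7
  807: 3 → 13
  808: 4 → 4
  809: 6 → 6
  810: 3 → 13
Record 804 has an error. The correct transformed value should be 5, not 15.

Step 1: Check each record against the rule
Step 2: Record 804 has nights = 5
Step 3: Since 5 >= 4, the bonus should not have been applied
Step 4: Correct value = 5, but claimed value = 15
Conclusion: Record 804 has the error.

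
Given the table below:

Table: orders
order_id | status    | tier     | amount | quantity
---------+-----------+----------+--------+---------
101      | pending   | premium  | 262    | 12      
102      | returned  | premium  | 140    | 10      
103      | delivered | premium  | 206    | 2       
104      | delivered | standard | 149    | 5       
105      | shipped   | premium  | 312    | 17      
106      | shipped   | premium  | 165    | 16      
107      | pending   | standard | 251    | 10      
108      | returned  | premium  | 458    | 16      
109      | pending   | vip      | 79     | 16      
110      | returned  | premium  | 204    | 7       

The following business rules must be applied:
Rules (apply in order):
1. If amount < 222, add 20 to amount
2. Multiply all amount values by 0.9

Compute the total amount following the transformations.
2111.4

Step 1: Apply Rule 1 - Add 20 to records with amount < 222
  - 6 records affected: 943 + (6 × 20) = 1063
  - Unaffected records: 1283
  - Sum after Rule 1: 2346
Step 2: Apply Rule 2 - Multiply all by 0.9
  - 2346 × 0.9 = 2111.4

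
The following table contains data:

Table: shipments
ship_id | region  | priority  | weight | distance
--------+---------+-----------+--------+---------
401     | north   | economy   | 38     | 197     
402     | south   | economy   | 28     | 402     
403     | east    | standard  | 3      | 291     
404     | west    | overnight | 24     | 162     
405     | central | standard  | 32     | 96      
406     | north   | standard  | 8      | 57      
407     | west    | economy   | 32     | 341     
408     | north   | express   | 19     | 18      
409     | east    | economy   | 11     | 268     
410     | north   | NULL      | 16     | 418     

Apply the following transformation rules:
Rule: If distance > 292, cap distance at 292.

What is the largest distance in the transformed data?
292

Step 1: Original maximum distance = 418
Step 2: Apply cap at 292
Step 3: 3 records had distance > 292 and were capped
Step 4: Maximum after transformation = 292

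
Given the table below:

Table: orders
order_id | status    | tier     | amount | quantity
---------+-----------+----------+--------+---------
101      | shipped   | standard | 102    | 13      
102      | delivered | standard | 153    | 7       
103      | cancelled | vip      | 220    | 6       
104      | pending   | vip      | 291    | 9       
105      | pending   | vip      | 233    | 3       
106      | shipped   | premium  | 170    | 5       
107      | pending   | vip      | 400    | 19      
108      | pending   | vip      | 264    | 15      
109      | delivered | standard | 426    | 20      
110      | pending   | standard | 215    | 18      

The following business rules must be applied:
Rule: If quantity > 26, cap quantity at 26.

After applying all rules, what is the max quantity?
20

Step 1: Original maximum quantity = 20
Step 2: Check cap of 26 against maximum
Step 3: No records exceed the cap (max 20 <= cap 26), so no capping applies
Step 4: Maximum after transformation = 20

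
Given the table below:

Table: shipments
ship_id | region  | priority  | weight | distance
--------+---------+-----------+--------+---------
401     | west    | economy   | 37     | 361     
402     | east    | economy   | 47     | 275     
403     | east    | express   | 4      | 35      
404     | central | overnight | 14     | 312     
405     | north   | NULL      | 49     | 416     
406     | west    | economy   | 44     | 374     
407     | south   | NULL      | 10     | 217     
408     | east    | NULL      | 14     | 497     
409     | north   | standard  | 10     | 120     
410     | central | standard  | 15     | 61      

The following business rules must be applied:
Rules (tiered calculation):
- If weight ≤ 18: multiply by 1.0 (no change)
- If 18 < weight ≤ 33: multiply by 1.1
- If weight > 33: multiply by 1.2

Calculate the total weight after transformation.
279.4

Step 1: Tier 1 (weight ≤ 18): 6 records, sum = 67 × 1.0 = 67.0
Step 2: Tier 2 (18 < weight ≤ 33): 0 records, sum = 0 × 1.1 = 0.0
Step 3: Tier 3 (weight > 33): 4 records, sum = 177 × 1.2 = 212.4
Step 4: Final sum = 67.0 + 0.0 + 212.4 = 279.4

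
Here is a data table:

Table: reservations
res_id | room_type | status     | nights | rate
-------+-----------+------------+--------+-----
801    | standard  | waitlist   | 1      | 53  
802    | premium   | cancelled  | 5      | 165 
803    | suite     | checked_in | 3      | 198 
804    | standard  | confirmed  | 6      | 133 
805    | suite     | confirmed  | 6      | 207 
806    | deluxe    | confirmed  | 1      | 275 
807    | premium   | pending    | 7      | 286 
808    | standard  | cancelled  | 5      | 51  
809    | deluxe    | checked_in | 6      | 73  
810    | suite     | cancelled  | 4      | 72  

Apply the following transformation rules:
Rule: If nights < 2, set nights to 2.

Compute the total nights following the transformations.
46

Step 1: 2 records have nights < 2
Step 2: These records originally summed to 2
Step 3: After setting to minimum: 2 × 2 = 4
Step 4: Unaffected records sum: 42
Step 5: Final sum = 4 + 42 = 46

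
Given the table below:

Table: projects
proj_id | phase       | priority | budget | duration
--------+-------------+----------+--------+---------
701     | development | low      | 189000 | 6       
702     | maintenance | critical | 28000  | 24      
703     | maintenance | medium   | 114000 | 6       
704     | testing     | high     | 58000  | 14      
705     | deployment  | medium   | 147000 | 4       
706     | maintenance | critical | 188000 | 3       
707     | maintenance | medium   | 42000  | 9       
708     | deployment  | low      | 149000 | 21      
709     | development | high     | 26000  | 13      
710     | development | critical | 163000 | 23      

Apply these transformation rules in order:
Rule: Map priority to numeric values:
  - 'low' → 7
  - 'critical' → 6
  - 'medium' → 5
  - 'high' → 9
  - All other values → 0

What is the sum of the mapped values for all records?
65

Step 1: Apply mapping to each record
Step 2: Count by status:
  'low': 2 records × 7 = 14
  'critical': 3 records × 6 = 18
  'medium': 3 records × 5 = 15
  'high': 2 records × 9 = 18
Step 3: Sum all mapped values = 65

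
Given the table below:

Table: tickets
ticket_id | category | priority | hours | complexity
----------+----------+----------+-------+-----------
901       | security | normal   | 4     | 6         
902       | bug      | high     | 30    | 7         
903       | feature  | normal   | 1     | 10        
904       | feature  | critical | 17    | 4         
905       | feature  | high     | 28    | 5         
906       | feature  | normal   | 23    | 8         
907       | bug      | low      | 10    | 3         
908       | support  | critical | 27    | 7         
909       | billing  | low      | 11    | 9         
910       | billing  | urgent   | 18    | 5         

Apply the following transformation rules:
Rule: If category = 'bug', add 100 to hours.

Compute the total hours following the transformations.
369

Step 1: Count records where category = 'bug': 2
Step 2: Total bonus added: 2 × 100 = 200
Step 3: Original sum of hours: 169
Step 4: Final sum = 169 + 200 = 369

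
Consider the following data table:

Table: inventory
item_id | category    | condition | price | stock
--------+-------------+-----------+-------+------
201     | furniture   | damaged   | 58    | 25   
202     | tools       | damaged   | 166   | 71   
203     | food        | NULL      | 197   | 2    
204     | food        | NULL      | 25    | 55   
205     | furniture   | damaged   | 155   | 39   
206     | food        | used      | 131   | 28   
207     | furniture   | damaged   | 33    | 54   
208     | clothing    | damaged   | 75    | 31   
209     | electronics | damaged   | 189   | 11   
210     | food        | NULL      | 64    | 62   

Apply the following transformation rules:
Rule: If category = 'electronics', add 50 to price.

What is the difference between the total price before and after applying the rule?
50

Step 1: Original sum of price = 1093
Step 2: 1 records have category = 'electronics'
Step 3: Each affected record changes by 50
Step 4: Total change = 1 × 50 = 50
Step 5: New sum = 1093 + 50 = 1143
Step 6: Difference = |1143 - 1093| = 50
        (Sum increased by 50)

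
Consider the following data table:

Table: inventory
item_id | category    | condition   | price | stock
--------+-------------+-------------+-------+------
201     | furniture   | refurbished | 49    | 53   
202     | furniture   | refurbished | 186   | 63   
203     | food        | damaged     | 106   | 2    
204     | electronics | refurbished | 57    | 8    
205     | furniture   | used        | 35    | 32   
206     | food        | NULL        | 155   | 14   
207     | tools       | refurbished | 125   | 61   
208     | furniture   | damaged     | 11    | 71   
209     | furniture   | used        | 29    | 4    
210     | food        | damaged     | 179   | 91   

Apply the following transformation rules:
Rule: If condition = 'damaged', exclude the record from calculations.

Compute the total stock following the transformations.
235

Step 1: Identify records where condition = 'damaged'
Step 2: The excluded records sum to 164
Step 3: Original total stock = 399
Step 4: Remaining total = 399 - 164 = 235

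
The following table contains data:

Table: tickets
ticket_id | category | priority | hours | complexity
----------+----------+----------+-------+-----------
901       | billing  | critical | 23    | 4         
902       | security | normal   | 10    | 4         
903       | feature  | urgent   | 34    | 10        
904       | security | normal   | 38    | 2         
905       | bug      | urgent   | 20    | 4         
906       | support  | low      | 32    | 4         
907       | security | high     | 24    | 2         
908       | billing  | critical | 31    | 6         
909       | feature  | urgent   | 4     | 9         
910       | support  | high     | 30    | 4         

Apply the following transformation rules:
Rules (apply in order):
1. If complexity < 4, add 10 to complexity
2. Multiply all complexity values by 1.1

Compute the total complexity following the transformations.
75.9

Step 1: Apply Rule 1 - Add 10 to records with complexity < 4
  - 2 records affected: 4 + (2 × 10) = 24
  - Unaffected records: 45
  - Sum after Rule 1: 69
Step 2: Apply Rule 2 - Multiply all by 1.1
  - 69 × 1.1 = 75.9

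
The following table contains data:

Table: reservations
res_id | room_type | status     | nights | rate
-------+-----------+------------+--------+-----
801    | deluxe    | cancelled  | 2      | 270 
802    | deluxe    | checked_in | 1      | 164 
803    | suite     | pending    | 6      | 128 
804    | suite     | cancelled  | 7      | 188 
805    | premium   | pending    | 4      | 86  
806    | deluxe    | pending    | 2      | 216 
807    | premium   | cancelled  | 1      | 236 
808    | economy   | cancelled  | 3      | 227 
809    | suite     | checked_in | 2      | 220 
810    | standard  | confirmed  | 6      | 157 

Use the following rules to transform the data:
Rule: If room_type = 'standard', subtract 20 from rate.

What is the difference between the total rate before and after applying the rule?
20

Step 1: Original sum of rate = 1892
Step 2: 1 records have room_type = 'standard'
Step 3: Each affected record changes by -20
Step 4: Total change = 1 × -20 = -20
Step 5: New sum = 1892 + -20 = 1872
Step 6: Difference = |1872 - 1892| = 20
        (Sum decreased by 20)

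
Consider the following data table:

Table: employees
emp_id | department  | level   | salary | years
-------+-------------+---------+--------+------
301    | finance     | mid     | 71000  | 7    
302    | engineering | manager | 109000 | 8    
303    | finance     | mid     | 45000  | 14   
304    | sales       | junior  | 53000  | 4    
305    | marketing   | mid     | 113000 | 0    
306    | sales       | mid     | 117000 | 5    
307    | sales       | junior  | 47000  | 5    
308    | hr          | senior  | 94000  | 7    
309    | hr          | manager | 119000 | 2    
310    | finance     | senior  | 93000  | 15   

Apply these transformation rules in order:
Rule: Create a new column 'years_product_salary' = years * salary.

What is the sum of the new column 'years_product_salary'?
5322000

Step 1: For each record, compute years * salary
Example calculations:
  7 * 71000 = 497000
  8 * 109000 = 872000
  14 * 45000 = 630000
  ...
Step 2: Sum all derived values
Step 3: Total = 5322000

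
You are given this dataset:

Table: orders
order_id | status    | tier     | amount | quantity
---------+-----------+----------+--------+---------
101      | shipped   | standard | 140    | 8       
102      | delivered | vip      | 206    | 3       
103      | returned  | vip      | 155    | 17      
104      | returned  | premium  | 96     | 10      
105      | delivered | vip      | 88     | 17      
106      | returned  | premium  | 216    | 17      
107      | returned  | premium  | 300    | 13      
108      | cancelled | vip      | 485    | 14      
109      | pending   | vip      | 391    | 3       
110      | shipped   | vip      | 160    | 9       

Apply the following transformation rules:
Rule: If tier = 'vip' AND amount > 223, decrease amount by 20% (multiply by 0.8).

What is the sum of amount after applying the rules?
2061.8

Step 1: Find records where tier = 'vip' AND amount > 223
Step 2: 2 records match, summing to 876
Step 3: After multiplier: 876 × 0.8 = 700.8
Step 4: Unaffected records sum: 1361
Step 5: Final sum = 700.8 + 1361 = 2061.8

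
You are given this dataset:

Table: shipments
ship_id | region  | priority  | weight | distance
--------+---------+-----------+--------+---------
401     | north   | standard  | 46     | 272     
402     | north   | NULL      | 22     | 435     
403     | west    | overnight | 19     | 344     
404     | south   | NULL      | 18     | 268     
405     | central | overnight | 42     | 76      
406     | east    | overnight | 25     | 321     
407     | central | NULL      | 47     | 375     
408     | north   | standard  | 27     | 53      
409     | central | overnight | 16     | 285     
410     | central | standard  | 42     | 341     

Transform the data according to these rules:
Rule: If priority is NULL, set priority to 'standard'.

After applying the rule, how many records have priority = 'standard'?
6

Step 1: Count records where priority IS NULL
Step 2: Found 3 records with NULL priority
Step 3: These records will have priority set to 'standard'
Step 4: Records already having priority = 'standard': 3
Step 5: Answer: 3 + 3 = 6 records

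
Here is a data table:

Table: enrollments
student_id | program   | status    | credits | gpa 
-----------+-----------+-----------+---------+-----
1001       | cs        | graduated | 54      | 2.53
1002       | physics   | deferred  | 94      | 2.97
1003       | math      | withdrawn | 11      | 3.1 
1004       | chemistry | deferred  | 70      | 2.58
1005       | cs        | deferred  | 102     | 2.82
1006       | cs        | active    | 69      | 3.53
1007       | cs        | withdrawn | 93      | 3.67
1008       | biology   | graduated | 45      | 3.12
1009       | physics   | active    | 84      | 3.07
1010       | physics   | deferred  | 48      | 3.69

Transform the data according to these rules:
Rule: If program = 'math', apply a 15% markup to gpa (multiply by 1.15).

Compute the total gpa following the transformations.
31.54

Step 1: Records with program = 'math' have total gpa = 3.1
Step 2: Apply multiplier: 3.1 × 1.15 = 3.56
Step 3: Other records total: 27.98
Step 4: Final sum = 3.56 + 27.98 = 31.54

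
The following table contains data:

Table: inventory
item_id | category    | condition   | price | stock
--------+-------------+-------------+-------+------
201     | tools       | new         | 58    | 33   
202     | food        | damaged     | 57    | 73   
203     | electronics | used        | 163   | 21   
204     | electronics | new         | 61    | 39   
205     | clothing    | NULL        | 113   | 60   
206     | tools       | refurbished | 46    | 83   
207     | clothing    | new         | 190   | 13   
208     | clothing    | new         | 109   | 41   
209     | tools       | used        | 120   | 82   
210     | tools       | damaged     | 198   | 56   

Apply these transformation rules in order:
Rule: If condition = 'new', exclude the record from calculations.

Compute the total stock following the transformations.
375

Step 1: Identify records where condition = 'new'
Step 2: The excluded records sum to 126
Step 3: Original total stock = 501
Step 4: Remaining total = 501 - 126 = 375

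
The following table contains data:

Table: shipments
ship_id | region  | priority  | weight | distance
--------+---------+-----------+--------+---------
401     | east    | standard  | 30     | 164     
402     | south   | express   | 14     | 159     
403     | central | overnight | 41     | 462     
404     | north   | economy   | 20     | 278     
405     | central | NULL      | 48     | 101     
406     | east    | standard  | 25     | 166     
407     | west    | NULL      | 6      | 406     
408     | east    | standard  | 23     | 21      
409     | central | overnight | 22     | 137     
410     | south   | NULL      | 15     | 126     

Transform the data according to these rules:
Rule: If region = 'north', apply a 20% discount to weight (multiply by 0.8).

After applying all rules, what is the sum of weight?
240.0

Step 1: Records with region = 'north' have total weight = 20
Step 2: Apply multiplier: 20 × 0.8 = 16.0
Step 3: Other records total: 224
Step 4: Final sum = 16.0 + 224 = 240.0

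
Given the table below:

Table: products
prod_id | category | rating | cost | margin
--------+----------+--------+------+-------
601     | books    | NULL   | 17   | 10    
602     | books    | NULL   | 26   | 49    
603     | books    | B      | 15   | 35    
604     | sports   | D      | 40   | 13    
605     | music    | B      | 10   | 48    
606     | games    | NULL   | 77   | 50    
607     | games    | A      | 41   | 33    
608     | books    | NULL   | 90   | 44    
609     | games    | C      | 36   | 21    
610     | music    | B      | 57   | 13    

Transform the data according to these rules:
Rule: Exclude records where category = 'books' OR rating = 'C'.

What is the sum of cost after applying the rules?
225

Step 1: Find records where category = 'books' OR rating = 'C'
Step 2: 5 records match, summing to 184
Step 3: Original sum: 409
Step 4: Remaining sum = 409 - 184 = 225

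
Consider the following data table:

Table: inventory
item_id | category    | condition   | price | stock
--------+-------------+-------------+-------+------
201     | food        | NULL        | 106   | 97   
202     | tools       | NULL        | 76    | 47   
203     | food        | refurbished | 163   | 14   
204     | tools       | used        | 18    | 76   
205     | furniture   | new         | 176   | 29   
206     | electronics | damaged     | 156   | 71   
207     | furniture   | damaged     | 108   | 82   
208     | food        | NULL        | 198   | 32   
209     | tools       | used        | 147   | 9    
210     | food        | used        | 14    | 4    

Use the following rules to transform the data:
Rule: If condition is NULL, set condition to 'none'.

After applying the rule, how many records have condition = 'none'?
3

Step 1: Count records where condition IS NULL
Step 2: Found 3 records with NULL condition
Step 3: These records will have condition set to 'none'
Step 4: Records already having condition = 'none': 0
Step 5: Answer: 3 + 0 = 3 records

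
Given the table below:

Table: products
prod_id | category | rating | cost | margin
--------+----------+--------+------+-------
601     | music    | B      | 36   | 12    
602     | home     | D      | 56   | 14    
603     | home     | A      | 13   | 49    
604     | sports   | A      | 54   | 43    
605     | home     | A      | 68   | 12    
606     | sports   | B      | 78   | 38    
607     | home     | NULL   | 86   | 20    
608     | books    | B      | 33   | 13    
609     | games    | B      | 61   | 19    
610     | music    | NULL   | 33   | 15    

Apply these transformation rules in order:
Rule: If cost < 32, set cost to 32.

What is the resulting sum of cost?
537

Step 1: 1 records have cost < 32
Step 2: These records originally summed to 13
Step 3: After setting to minimum: 1 × 32 = 32
Step 4: Unaffected records sum: 505
Step 5: Final sum = 32 + 505 = 537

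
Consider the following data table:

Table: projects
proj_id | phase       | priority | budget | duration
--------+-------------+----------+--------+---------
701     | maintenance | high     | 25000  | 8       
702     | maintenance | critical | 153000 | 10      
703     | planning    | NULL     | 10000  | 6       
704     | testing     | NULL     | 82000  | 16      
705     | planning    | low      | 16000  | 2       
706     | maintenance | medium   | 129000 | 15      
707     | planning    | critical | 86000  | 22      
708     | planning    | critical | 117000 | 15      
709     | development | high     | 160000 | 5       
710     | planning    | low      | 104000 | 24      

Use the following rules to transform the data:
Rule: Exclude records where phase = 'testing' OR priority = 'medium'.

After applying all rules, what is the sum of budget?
671000

Step 1: Find records where phase = 'testing' OR priority = 'medium'
Step 2: 2 records match, summing to 211000
Step 3: Original sum: 882000
Step 4: Remaining sum = 882000 - 211000 = 671000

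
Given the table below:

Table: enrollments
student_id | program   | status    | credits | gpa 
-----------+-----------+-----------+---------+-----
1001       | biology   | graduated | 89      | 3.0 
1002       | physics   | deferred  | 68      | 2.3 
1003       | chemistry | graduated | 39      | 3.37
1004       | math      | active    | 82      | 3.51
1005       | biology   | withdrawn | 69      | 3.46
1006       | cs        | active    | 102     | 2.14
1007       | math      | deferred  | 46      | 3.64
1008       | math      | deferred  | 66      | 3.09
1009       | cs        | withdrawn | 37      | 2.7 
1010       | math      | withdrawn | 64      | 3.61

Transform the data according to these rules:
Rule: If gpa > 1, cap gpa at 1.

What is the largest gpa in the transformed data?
1

Step 1: Original maximum gpa = 3.64
Step 2: Apply cap at 1
Step 3: 10 records had gpa > 1 and were capped
Step 4: Maximum after transformation = 1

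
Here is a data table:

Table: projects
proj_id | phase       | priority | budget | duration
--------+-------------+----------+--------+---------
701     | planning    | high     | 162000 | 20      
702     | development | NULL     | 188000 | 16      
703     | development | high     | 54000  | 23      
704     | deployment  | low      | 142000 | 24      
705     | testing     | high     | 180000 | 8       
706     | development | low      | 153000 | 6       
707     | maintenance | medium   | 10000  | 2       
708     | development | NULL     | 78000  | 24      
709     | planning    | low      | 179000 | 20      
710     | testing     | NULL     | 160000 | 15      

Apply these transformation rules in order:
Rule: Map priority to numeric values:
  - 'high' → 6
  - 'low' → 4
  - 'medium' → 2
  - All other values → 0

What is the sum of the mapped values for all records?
32

Step 1: Apply mapping to each record
Step 2: Count by status:
  'high': 3 records × 6 = 18
  'low': 3 records × 4 = 12
  'medium': 1 records × 2 = 2
Step 3: Sum all mapped values = 32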